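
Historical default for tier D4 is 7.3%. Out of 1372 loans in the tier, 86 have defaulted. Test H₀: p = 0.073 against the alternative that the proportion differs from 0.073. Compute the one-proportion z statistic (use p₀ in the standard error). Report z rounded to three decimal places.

p̂ = 86/1372 = 0.062682.
Under H₀, SE = √(0.073·0.927/1372) = √(4.93229e-05) = 0.007023.
z = (0.062682 − 0.073)/0.007023 = -0.010318/0.007023 = -1.469.
p-value = 2·P(Z > 1.469) ≈ 0.1418.

z = -1.469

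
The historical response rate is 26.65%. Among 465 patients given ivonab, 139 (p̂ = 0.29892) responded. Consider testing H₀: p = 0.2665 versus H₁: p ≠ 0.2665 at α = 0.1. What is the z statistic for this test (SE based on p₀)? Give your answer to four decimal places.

p̂ = 139/465 ≈ 0.2989247.
Standard error under H₀: √(0.2665×0.7335/465) = 0.0205032.
z = (0.2989247 − 0.2665)/0.0205032 = 0.0324247/0.0205032 = 1.5814.
p-value = 2·P(Z > 1.581) ≈ 0.1138; since p > α = 0.1, fail to reject H₀.

z = 1.5814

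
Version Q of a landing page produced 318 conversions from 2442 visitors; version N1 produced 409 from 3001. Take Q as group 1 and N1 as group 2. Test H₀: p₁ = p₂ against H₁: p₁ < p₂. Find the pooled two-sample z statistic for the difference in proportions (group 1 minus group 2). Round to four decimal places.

p̂₁ = 318/2442 ≈ 0.130221, p̂₂ = 409/3001 ≈ 0.136288.
Pooled p̂ = (318+409)/(2442+3001) = 727/5443 = 0.133566.
SE = √(0.115726 × 0.000742723) = 0.009271.
z = (0.130221 − 0.136288)/0.009271 = -0.006067/0.009271 = -0.6544.

z = -0.6544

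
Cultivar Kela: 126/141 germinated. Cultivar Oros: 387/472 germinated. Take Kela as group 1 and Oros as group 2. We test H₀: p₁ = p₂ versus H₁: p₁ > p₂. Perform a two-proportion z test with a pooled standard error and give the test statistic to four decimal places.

z = 2.0784

p̂₁ = 126/141 = 0.893617, p̂₂ = 387/472 = 0.819915.
Pooled p̂ = (126+387)/(141+472) = 513/613 = 0.836868.
SE = √(p̂(1−p̂)(1/n₁+1/n₂)) = √(0.836868·0.163132·0.00921084) = √(0.00125746) = 0.035461.
z = (0.893617 − 0.819915)/0.035461 = 0.073702/0.035461 = 2.0784.
p-value = P(Z > 2.078) ≈ 0.0188.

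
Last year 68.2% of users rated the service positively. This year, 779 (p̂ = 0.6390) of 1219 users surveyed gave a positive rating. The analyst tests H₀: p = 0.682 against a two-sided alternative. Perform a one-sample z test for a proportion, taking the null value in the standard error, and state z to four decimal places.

p̂ = 779/1219 ≈ 0.6390484.
SE = √(p₀(1−p₀)/n) = √(0.21688/1219) = 0.0133384.
z = (0.6390484 − 0.682)/0.0133384 = -0.0429516/0.0133384 = -3.2201.
Two-sided p-value ≈ 2·Φ(−3.220) = 0.0013.

z = -3.2201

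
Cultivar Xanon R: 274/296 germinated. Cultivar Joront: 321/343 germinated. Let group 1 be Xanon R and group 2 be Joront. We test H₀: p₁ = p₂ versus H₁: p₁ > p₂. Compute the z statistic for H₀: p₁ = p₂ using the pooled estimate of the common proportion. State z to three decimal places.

z = -0.507

p̂₁ = 274/296 = 0.92568, p̂₂ = 321/343 = 0.93586.
Pooled p̂ = (274+321)/(296+343) = 595/639 = 0.93114.
SE = √(p̂(1−p̂)(1/n₁+1/n₂)) = √(0.93114·0.06886·0.00629383) = √(0.000403537) = 0.02009.
z = (0.92568 − 0.93586)/0.02009 = -0.01018/0.02009 = -0.507.
p-value = P(Z > -0.507) ≈ 0.6939.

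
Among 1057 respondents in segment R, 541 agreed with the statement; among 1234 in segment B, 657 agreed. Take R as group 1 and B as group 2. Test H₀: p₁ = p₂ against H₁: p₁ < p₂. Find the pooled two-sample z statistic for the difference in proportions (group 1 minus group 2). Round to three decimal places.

p̂₁ = 541/1057 ≈ 0.511826, p̂₂ = 657/1234 ≈ 0.532415.
Pooled p̂ = (541+657)/(1057+1234) = 1198/2291 = 0.522916.
SE = √(p̂(1−p̂)(1/n₁+1/n₂)) = √(0.522916·0.477084·0.00175645) = √(0.000438189) = 0.020933.
z = (0.511826 − 0.532415)/0.020933 = -0.020589/0.020933 = -0.984.
p-value = P(Z < -0.984) ≈ 0.1627.

z = -0.984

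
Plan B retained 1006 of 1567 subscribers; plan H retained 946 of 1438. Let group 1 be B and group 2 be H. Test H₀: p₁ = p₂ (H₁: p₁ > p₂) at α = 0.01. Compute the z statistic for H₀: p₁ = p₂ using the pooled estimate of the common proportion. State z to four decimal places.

p̂₁ = 1006/1567 = 0.641991, p̂₂ = 946/1438 = 0.657858.
Pooled p̂ = (1006+946)/(1567+1438) = 1952/3005 = 0.649584.
SE = √(0.227625 × 0.00133357) = 0.017423.
z = (0.641991 − 0.657858)/0.017423 = -0.015867/0.017423 = -0.9107.
p-value = P(Z > -0.911) ≈ 0.8188, so at α = 0.01 we fail to reject H₀.

z = -0.9107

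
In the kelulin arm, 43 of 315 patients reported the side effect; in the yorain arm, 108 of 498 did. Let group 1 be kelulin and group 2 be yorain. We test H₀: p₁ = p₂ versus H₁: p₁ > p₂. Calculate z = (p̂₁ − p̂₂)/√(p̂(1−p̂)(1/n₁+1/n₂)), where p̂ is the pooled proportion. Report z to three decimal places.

z = -2.870

p̂₁ = 43/315 = 0.13651, p̂₂ = 108/498 = 0.21687.
Pooled p̂ = (43+108)/(315+498) = 151/813 = 0.18573.
SE = √(0.151236 × 0.00518264) = 0.02800.
z = (0.13651 − 0.21687)/0.02800 = -0.08036/0.02800 = -2.870.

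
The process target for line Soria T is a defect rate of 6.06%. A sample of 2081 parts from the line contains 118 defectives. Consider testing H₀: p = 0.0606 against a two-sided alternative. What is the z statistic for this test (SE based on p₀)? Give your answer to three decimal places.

z = -0.745

p̂ = 118/2081 ≈ 0.056704.
SE = √(p₀(1−p₀)/n) = √(0.056928/2081) = 0.005230.
z = (0.056704 − 0.0606)/0.005230 = -0.003896/0.005230 = -0.745.
Two-sided p-value ≈ 2·Φ(−0.745) = 0.4563.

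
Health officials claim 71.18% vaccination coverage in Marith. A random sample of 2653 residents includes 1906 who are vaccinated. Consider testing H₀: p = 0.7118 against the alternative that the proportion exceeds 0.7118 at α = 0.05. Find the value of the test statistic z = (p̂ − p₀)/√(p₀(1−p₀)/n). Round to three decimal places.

p̂ = 1906/2653 = 0.71843.
Standard error under H₀: √(0.7118×0.2882/2653) = 0.00879.
z = (0.71843 − 0.7118)/0.00879 = 0.00663/0.00879 = 0.754.
p-value = P(Z > 0.754) ≈ 0.2254, so at α = 0.05 we fail to reject H₀.

z = 0.754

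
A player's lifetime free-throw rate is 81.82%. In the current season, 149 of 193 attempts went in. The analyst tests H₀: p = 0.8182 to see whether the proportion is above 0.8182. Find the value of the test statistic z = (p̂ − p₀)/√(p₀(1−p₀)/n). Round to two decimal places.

p̂ = 149/193 = 0.7720.
Under H₀, SE = √(0.8182·0.1818/193) = √(0.000770719) = 0.0278.
z = (0.7720 − 0.8182)/0.0278 = -0.0462/0.0278 = -1.66.

z = -1.66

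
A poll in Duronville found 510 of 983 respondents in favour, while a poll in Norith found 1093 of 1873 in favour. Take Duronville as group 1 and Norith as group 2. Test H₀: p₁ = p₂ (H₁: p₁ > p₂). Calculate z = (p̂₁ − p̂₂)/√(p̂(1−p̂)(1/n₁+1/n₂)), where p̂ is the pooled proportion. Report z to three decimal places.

p̂₁ = 510/983 ≈ 0.518820, p̂₂ = 1093/1873 ≈ 0.583556.
Pooled p̂ = (510+1093)/(983+1873) = 1603/2856 = 0.561275.
SE = √(p̂(1−p̂)(1/n₁+1/n₂)) = √(0.561275·0.438725·0.0015512) = √(0.000381975) = 0.019544.
z = (0.518820 − 0.583556)/0.019544 = -0.064736/0.019544 = -3.312.
p-value = P(Z > -3.312) ≈ 0.9995.

z = -3.312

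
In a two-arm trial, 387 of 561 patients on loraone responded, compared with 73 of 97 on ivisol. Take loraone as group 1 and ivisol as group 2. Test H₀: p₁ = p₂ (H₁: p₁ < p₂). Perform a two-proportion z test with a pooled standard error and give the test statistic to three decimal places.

z = -1.244

p̂₁ = 387/561 ≈ 0.68984, p̂₂ = 73/97 ≈ 0.75258.
Pooled p̂ = (387+73)/(561+97) = 460/658 = 0.69909.
SE = √(0.210364 × 0.0120918) = 0.05043.
z = (0.68984 − 0.75258)/0.05043 = -0.06274/0.05043 = -1.244.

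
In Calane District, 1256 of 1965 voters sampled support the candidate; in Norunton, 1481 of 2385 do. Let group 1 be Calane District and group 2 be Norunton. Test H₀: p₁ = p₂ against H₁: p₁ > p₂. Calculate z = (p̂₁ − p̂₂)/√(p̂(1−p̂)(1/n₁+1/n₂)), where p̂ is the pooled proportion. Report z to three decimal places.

p̂₁ = 1256/1965 ≈ 0.63919, p̂₂ = 1481/2385 ≈ 0.62096.
Pooled p̂ = (1256+1481)/(1965+2385) = 2737/4350 = 0.62920.
SE = √(p̂(1−p̂)(1/n₁+1/n₂)) = √(0.62920·0.37080·0.000928193) = √(0.000216555) = 0.01472.
z = (0.63919 − 0.62096)/0.01472 = 0.01823/0.01472 = 1.238.

z = 1.238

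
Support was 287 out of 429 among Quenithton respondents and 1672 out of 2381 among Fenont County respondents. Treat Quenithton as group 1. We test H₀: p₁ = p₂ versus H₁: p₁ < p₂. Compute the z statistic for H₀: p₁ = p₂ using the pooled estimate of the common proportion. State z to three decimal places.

z = -1.379

p̂₁ = 287/429 ≈ 0.66900, p̂₂ = 1672/2381 ≈ 0.70223.
Pooled p̂ = (287+1672)/(429+2381) = 1959/2810 = 0.69715.
SE = √(p̂(1−p̂)(1/n₁+1/n₂)) = √(0.69715·0.30285·0.00275099) = √(0.000580819) = 0.02410.
z = (0.66900 − 0.70223)/0.02410 = -0.03323/0.02410 = -1.379.
p-value = P(Z < -1.379) ≈ 0.0840.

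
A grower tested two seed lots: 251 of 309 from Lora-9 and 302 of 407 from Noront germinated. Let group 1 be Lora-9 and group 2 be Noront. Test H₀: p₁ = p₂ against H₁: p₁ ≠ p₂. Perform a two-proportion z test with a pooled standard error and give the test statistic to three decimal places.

z = 2.221

p̂₁ = 251/309 ≈ 0.812298, p̂₂ = 302/407 ≈ 0.742015.
Pooled p̂ = (251+302)/(309+407) = 553/716 = 0.772346.
SE = √(p̂(1−p̂)(1/n₁+1/n₂)) = √(0.772346·0.227654·0.00569325) = √(0.00100103) = 0.031639.
z = (0.812298 − 0.742015)/0.031639 = 0.070283/0.031639 = 2.221.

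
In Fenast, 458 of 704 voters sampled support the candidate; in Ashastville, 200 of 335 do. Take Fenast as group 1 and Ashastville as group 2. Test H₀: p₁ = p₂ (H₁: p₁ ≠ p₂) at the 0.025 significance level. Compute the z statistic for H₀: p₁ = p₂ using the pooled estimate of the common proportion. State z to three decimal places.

p̂₁ = 458/704 ≈ 0.65057, p̂₂ = 200/335 ≈ 0.59701.
Pooled p̂ = (458+200)/(704+335) = 658/1039 = 0.63330.
SE = √(0.232231 × 0.00440553) = 0.03199.
z = (0.65057 − 0.59701)/0.03199 = 0.05356/0.03199 = 1.674.
p-value = 2·P(Z > 1.674) ≈ 0.0941, so at α = 0.025 we fail to reject H₀.

z = 1.674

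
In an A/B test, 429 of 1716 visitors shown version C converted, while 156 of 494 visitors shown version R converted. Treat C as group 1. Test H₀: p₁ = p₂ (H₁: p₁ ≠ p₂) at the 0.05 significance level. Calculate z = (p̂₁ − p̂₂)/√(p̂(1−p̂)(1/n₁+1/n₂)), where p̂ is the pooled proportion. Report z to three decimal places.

p̂₁ = 429/1716 = 0.250000, p̂₂ = 156/494 = 0.315789.
Pooled p̂ = (429+156)/(1716+494) = 585/2210 = 0.264706.
SE = √(0.194637 × 0.00260704) = 0.022526.
z = (0.250000 − 0.315789)/0.022526 = -0.065789/0.022526 = -2.921.
p-value = 2·P(Z > 2.921) ≈ 0.0035, so at α = 0.05 we reject H₀.

z = -2.921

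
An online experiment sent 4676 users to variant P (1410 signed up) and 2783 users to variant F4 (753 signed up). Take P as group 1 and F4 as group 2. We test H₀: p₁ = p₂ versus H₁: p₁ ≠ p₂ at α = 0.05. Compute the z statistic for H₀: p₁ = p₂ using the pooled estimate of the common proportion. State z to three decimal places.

p̂₁ = 1410/4676 ≈ 0.301540, p̂₂ = 753/2783 ≈ 0.270571.
Pooled p̂ = (1410+753)/(4676+2783) = 2163/7459 = 0.289985.
SE = √(p̂(1−p̂)(1/n₁+1/n₂)) = √(0.289985·0.710015·0.000573182) = √(0.000118015) = 0.010863.
z = (0.301540 − 0.270571)/0.010863 = 0.030969/0.010863 = 2.851.
p-value = 2·P(Z > 2.851) ≈ 0.0044. With α = 0.05, reject H₀.

z = 2.851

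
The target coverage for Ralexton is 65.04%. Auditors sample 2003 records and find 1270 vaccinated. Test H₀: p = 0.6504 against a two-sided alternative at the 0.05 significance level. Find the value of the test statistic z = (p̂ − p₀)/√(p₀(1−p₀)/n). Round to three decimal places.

z = -1.535

p̂ = 1270/2003 = 0.63405.
SE = √(p₀(1−p₀)/n) = √(0.22738/2003) = 0.01065.
z = (0.63405 − 0.6504)/0.01065 = -0.01635/0.01065 = -1.535.
p-value = 2·P(Z > 1.535) ≈ 0.1249, so at α = 0.05 we fail to reject H₀.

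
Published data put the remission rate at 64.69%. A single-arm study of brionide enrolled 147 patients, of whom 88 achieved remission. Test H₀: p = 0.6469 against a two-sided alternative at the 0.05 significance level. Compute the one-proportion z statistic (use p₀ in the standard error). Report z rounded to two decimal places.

p̂ = 88/147 = 0.59864.
SE = √(p₀(1−p₀)/n) = √(0.22842/147) = 0.03942.
z = (0.59864 − 0.6469)/0.03942 = -0.04826/0.03942 = -1.22.
p-value = 2·P(Z > 1.224) ≈ 0.2208; since p > α = 0.05, fail to reject H₀.

z = -1.22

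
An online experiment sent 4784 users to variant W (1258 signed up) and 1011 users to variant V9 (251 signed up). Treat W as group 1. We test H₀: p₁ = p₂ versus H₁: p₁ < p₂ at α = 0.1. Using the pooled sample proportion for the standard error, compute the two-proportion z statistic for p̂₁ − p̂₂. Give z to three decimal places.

z = 0.967

p̂₁ = 1258/4784 = 0.26296, p̂₂ = 251/1011 = 0.24827.
Pooled p̂ = (1258+251)/(4784+1011) = 1509/5795 = 0.26040.
SE = √(0.19259 × 0.00119815) = 0.01519.
z = (0.26296 − 0.24827)/0.01519 = 0.01469/0.01519 = 0.967.
p-value = P(Z < 0.967) ≈ 0.8333. With α = 0.1, fail to reject H₀.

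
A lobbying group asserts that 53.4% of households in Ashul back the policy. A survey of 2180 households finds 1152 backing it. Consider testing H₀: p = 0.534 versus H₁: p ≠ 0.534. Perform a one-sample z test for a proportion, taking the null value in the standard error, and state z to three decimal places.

z = -0.520

p̂ = 1152/2180 ≈ 0.528440.
SE = √(p₀(1−p₀)/n) = √(0.24884/2180) = 0.010684.
z = (0.528440 − 0.534)/0.010684 = -0.005560/0.010684 = -0.520.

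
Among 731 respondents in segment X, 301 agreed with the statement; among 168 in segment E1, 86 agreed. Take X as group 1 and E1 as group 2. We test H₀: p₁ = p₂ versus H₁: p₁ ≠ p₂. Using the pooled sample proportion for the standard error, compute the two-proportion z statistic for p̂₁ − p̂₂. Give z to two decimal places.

z = -2.36

p̂₁ = 301/731 = 0.4118, p̂₂ = 86/168 = 0.5119.
Pooled p̂ = (301+86)/(731+168) = 387/899 = 0.4305.
SE = √(p̂(1−p̂)(1/n₁+1/n₂)) = √(0.4305·0.5695·0.00732037) = √(0.00179471) = 0.0424.
z = (0.4118 − 0.5119)/0.0424 = -0.1001/0.0424 = -2.36.
p-value = 2·P(Z > 2.364) ≈ 0.0181.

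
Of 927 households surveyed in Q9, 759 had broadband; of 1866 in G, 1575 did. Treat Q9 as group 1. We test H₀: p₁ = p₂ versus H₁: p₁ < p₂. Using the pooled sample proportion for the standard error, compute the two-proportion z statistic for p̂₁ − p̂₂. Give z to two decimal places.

z = -1.70

p̂₁ = 759/927 ≈ 0.8188, p̂₂ = 1575/1866 ≈ 0.8441.
Pooled p̂ = (759+1575)/(927+1866) = 2334/2793 = 0.8357.
SE = √(p̂(1−p̂)(1/n₁+1/n₂)) = √(0.8357·0.1643·0.00161465) = √(0.000221744) = 0.0149.
z = (0.8188 − 0.8441)/0.0149 = -0.0253/0.0149 = -1.70.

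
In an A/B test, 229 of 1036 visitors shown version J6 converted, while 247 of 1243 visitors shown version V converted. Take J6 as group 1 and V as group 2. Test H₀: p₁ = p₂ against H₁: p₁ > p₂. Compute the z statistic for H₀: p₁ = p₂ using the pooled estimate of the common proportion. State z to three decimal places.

p̂₁ = 229/1036 ≈ 0.22104, p̂₂ = 247/1243 ≈ 0.19871.
Pooled p̂ = (229+247)/(1036+1243) = 476/2279 = 0.20886.
SE = √(0.16524 × 0.00176976) = 0.01710.
z = (0.22104 − 0.19871)/0.01710 = 0.02233/0.01710 = 1.306.

z = 1.306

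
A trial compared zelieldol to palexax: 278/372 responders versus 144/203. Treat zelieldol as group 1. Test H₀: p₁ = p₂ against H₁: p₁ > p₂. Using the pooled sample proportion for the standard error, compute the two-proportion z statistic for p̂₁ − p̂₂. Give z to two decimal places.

p̂₁ = 278/372 ≈ 0.7473, p̂₂ = 144/203 ≈ 0.7094.
Pooled p̂ = (278+144)/(372+203) = 422/575 = 0.7339.
SE = √(p̂(1−p̂)(1/n₁+1/n₂)) = √(0.7339·0.2661·0.00761428) = √(0.00148695) = 0.0386.
z = (0.7473 − 0.7094)/0.0386 = 0.0379/0.0386 = 0.98.

z = 0.98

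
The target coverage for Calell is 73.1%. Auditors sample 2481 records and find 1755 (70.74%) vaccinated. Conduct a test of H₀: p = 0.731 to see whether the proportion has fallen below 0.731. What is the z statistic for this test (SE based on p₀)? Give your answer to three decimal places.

p̂ = 1755/2481 ≈ 0.70738.
SE = √(p₀(1−p₀)/n) = √(0.19664/2481) = 0.00890.
z = (0.70738 − 0.731)/0.00890 = -0.02362/0.00890 = -2.654.
p-value = P(Z < -2.654) ≈ 0.0040.

z = -2.654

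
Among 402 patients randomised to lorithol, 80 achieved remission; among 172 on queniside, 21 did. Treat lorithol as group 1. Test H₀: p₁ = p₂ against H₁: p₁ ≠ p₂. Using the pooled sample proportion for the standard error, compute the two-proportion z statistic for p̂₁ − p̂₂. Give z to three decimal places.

p̂₁ = 80/402 = 0.19900, p̂₂ = 21/172 = 0.12209.
Pooled p̂ = (80+21)/(402+172) = 101/574 = 0.17596.
SE = √(p̂(1−p̂)(1/n₁+1/n₂)) = √(0.17596·0.82404·0.00830152) = √(0.00120369) = 0.03469.
z = (0.19900 − 0.12209)/0.03469 = 0.07691/0.03469 = 2.217.
Two-sided p-value ≈ 2·Φ(−2.217) = 0.0266.

z = 2.217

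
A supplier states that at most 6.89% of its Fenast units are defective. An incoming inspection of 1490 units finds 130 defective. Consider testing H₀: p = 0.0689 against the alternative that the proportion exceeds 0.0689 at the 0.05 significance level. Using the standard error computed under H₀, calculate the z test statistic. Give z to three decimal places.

p̂ = 130/1490 ≈ 0.087248.
SE = √(p₀(1−p₀)/n) = √(0.064153/1490) = 0.006562.
z = (0.087248 − 0.0689)/0.006562 = 0.018348/0.006562 = 2.796.
p-value = P(Z > 2.796) ≈ 0.0026; since p < α = 0.05, reject H₀.

z = 2.796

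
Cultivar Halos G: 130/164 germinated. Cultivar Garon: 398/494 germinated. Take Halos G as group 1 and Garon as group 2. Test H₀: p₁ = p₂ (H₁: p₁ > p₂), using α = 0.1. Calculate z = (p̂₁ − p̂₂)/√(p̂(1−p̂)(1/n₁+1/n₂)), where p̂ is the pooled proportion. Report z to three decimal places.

z = -0.362

p̂₁ = 130/164 = 0.79268, p̂₂ = 398/494 = 0.80567.
Pooled p̂ = (130+398)/(164+494) = 528/658 = 0.80243.
SE = √(0.158535 × 0.00812185) = 0.03588.
z = (0.79268 − 0.80567)/0.03588 = -0.01299/0.03588 = -0.362.
p-value = P(Z > -0.362) ≈ 0.6413. With α = 0.1, fail to reject H₀.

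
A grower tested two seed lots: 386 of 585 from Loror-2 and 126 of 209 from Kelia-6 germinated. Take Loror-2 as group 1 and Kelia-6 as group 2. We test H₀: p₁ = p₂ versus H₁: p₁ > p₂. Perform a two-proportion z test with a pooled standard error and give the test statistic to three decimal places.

p̂₁ = 386/585 = 0.65983, p̂₂ = 126/209 = 0.60287.
Pooled p̂ = (386+126)/(585+209) = 512/794 = 0.64484.
SE = √(p̂(1−p̂)(1/n₁+1/n₂)) = √(0.64484·0.35516·0.00649409) = √(0.00148729) = 0.03857.
z = (0.65983 − 0.60287)/0.03857 = 0.05696/0.03857 = 1.477.

z = 1.477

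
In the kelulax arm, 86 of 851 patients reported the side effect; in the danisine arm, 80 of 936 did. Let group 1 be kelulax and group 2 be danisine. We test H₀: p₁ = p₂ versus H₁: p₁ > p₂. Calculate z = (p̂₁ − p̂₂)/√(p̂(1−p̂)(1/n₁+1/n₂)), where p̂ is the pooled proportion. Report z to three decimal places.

p̂₁ = 86/851 ≈ 0.10106, p̂₂ = 80/936 ≈ 0.08547.
Pooled p̂ = (86+80)/(851+936) = 166/1787 = 0.09289.
SE = √(p̂(1−p̂)(1/n₁+1/n₂)) = √(0.09289·0.90711·0.00224346) = √(0.000189043) = 0.01375.
z = (0.10106 − 0.08547)/0.01375 = 0.01559/0.01375 = 1.134.

z = 1.134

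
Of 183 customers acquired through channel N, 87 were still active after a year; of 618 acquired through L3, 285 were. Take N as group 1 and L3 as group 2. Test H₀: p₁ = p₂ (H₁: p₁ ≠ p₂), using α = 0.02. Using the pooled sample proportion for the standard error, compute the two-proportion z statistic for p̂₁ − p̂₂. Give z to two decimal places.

p̂₁ = 87/183 ≈ 0.4754, p̂₂ = 285/618 ≈ 0.4612.
Pooled p̂ = (87+285)/(183+618) = 372/801 = 0.4644.
SE = √(p̂(1−p̂)(1/n₁+1/n₂)) = √(0.4644·0.5356·0.0070826) = √(0.00176168) = 0.0420.
z = (0.4754 − 0.4612)/0.0420 = 0.0142/0.0420 = 0.34.
p-value = 2·P(Z > 0.339) ≈ 0.7343, so at α = 0.02 we fail to reject H₀.

z = 0.34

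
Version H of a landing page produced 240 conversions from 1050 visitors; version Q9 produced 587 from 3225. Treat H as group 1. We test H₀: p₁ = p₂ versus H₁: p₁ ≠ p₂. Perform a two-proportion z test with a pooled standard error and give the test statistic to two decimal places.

z = 3.32

p̂₁ = 240/1050 ≈ 0.22857, p̂₂ = 587/3225 ≈ 0.18202.
Pooled p̂ = (240+587)/(1050+3225) = 827/4275 = 0.19345.
SE = √(0.156027 × 0.00126246) = 0.01403.
z = (0.22857 − 0.18202)/0.01403 = 0.04655/0.01403 = 3.32.
Two-sided p-value ≈ 2·Φ(−3.317) = 0.0009.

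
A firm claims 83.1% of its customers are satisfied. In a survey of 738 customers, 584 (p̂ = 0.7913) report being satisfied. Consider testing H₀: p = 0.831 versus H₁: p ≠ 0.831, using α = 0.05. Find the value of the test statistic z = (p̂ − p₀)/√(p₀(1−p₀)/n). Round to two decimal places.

p̂ = 584/738 ≈ 0.7913.
SE = √(p₀(1−p₀)/n) = √(0.14044/738) = 0.0138.
z = (0.7913 − 0.831)/0.0138 = -0.0397/0.0138 = -2.88.
p-value = 2·P(Z > 2.876) ≈ 0.0040; since p < α = 0.05, reject H₀.

z = -2.88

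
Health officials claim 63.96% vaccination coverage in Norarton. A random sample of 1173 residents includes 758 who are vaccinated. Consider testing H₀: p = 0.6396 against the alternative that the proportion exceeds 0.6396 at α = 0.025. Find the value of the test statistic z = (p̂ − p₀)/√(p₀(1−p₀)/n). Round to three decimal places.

z = 0.471

p̂ = 758/1173 = 0.64621.
Standard error under H₀: √(0.6396×0.3604/1173) = 0.01402.
z = (0.64621 − 0.6396)/0.01402 = 0.00661/0.01402 = 0.471.
p-value = P(Z > 0.471) ≈ 0.3187. With α = 0.025, fail to reject H₀.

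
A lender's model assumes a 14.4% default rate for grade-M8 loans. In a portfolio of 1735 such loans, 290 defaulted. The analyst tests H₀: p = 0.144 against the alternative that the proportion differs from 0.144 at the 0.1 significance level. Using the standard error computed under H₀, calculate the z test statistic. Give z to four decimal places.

p̂ = 290/1735 ≈ 0.16714697.
Standard error under H₀: √(0.144×0.856/1735) = 0.00842885.
z = (0.16714697 − 0.144)/0.00842885 = 0.02314697/0.00842885 = 2.7462.
p-value = 2·P(Z > 2.746) ≈ 0.0060; since p < α = 0.1, reject H₀.

z = 2.7462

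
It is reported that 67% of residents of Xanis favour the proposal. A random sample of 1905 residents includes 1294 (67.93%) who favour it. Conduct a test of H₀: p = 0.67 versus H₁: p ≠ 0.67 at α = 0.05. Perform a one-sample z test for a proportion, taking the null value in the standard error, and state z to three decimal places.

z = 0.860

p̂ = 1294/1905 = 0.679265.
SE = √(p₀(1−p₀)/n) = √(0.2211/1905) = 0.010773.
z = (0.679265 − 0.67)/0.010773 = 0.009265/0.010773 = 0.860.
p-value = 2·P(Z > 0.860) ≈ 0.3898; since p > α = 0.05, fail to reject H₀.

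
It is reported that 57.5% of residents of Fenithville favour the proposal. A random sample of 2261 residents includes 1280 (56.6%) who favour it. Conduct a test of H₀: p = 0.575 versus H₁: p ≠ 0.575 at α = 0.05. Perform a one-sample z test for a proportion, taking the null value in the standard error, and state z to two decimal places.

p̂ = 1280/2261 ≈ 0.56612.
Standard error under H₀: √(0.575×0.425/2261) = 0.01040.
z = (0.56612 − 0.575)/0.01040 = -0.00888/0.01040 = -0.85.
p-value = 2·P(Z > 0.854) ≈ 0.3931. With α = 0.05, fail to reject H₀.

z = -0.85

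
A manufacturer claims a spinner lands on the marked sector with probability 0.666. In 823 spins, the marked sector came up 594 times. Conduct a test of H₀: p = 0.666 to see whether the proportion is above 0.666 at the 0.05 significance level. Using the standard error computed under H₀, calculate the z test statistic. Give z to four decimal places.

z = 3.3910

p̂ = 594/823 ≈ 0.7217497.
Standard error under H₀: √(0.666×0.334/823) = 0.0164403.
z = (0.7217497 − 0.666)/0.0164403 = 0.0557497/0.0164403 = 3.3910.
p-value = P(Z > 3.391) ≈ 0.0003, so at α = 0.05 we reject H₀.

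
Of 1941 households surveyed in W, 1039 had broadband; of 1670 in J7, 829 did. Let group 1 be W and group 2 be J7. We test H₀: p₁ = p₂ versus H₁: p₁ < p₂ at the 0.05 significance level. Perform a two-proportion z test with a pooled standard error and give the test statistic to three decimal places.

z = 2.331

p̂₁ = 1039/1941 ≈ 0.53529, p̂₂ = 829/1670 ≈ 0.49641.
Pooled p̂ = (1039+829)/(1941+1670) = 1868/3611 = 0.51731.
SE = √(p̂(1−p̂)(1/n₁+1/n₂)) = √(0.51731·0.48269·0.001114) = √(0.000278166) = 0.01668.
z = (0.53529 − 0.49641)/0.01668 = 0.03888/0.01668 = 2.331.
p-value = P(Z < 2.331) ≈ 0.9901. With α = 0.05, fail to reject H₀.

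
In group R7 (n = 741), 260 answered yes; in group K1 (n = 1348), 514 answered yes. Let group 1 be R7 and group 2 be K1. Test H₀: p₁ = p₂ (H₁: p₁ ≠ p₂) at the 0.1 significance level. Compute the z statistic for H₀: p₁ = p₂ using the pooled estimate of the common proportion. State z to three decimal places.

z = -1.378

p̂₁ = 260/741 ≈ 0.35088, p̂₂ = 514/1348 ≈ 0.38131.
Pooled p̂ = (260+514)/(741+1348) = 774/2089 = 0.37051.
SE = √(p̂(1−p̂)(1/n₁+1/n₂)) = √(0.37051·0.62949·0.00209137) = √(0.000487776) = 0.02209.
z = (0.35088 − 0.38131)/0.02209 = -0.03043/0.02209 = -1.378.
p-value = 2·P(Z > 1.378) ≈ 0.1683, so at α = 0.1 we fail to reject H₀.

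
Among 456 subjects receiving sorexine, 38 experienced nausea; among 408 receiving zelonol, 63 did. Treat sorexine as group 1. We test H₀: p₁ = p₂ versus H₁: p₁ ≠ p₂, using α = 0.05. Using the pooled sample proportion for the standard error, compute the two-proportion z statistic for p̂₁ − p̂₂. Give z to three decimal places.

z = -3.246

p̂₁ = 38/456 = 0.08333, p̂₂ = 63/408 = 0.15441.
Pooled p̂ = (38+63)/(456+408) = 101/864 = 0.11690.
SE = √(0.103233 × 0.00464396) = 0.02190.
z = (0.08333 − 0.15441)/0.02190 = -0.07108/0.02190 = -3.246.
p-value = 2·P(Z > 3.246) ≈ 0.0012; since p < α = 0.05, reject H₀.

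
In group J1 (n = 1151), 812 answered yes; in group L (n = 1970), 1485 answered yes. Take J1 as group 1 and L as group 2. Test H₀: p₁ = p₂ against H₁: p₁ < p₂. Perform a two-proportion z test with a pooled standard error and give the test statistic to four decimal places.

z = -2.9554

p̂₁ = 812/1151 ≈ 0.705474, p̂₂ = 1485/1970 ≈ 0.753807.
Pooled p̂ = (812+1485)/(1151+1970) = 2297/3121 = 0.735982.
SE = √(0.194312 × 0.00137642) = 0.016354.
z = (0.705474 − 0.753807)/0.016354 = -0.048333/0.016354 = -2.9554.
p-value = P(Z < -2.955) ≈ 0.0016.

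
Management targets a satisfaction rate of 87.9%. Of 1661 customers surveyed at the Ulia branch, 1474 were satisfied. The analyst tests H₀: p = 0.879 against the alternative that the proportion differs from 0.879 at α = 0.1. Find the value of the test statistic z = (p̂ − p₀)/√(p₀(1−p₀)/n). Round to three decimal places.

z = 1.052

p̂ = 1474/1661 = 0.88742.
SE = √(p₀(1−p₀)/n) = √(0.10636/1661) = 0.00800.
z = (0.88742 − 0.879)/0.00800 = 0.00842/0.00800 = 1.052.
Two-sided p-value ≈ 2·Φ(−1.052) = 0.2929. With α = 0.1, fail to reject H₀.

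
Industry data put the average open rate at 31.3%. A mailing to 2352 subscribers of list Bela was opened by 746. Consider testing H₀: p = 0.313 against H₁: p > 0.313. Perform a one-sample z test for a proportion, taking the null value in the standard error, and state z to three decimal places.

p̂ = 746/2352 = 0.31718.
Under H₀, SE = √(0.313·0.687/2352) = √(9.14247e-05) = 0.00956.
z = (0.31718 − 0.313)/0.00956 = 0.00418/0.00956 = 0.437.
p-value = P(Z > 0.437) ≈ 0.3311.

z = 0.437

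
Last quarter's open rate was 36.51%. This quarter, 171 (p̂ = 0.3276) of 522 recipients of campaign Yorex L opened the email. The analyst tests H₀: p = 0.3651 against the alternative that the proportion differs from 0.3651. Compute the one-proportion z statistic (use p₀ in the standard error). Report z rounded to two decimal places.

p̂ = 171/522 ≈ 0.3276.
Under H₀, SE = √(0.3651·0.6349/522) = √(0.000444065) = 0.0211.
z = (0.3276 − 0.3651)/0.0211 = -0.0375/0.0211 = -1.78.
p-value = 2·P(Z > 1.780) ≈ 0.0750.

z = -1.78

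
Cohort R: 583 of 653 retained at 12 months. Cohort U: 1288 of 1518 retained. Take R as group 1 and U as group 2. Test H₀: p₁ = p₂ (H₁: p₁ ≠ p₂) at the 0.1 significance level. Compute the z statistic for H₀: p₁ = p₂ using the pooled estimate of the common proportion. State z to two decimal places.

z = 2.74

p̂₁ = 583/653 = 0.89280, p̂₂ = 1288/1518 = 0.84848.
Pooled p̂ = (583+1288)/(653+1518) = 1871/2171 = 0.86181.
SE = √(p̂(1−p̂)(1/n₁+1/n₂)) = √(0.86181·0.13819·0.00219016) = √(0.000260826) = 0.01615.
z = (0.89280 − 0.84848)/0.01615 = 0.04432/0.01615 = 2.74.
p-value = 2·P(Z > 2.744) ≈ 0.0061; since p < α = 0.1, reject H₀.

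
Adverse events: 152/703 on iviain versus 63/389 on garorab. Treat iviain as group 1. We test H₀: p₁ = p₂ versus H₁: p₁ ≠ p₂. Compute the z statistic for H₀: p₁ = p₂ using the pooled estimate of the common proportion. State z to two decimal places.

z = 2.16

p̂₁ = 152/703 ≈ 0.2162, p̂₂ = 63/389 ≈ 0.1620.
Pooled p̂ = (152+63)/(703+389) = 215/1092 = 0.1969.
SE = √(0.158122 × 0.00399317) = 0.0251.
z = (0.2162 − 0.1620)/0.0251 = 0.0542/0.0251 = 2.16.
p-value = 2·P(Z > 2.159) ≈ 0.0308.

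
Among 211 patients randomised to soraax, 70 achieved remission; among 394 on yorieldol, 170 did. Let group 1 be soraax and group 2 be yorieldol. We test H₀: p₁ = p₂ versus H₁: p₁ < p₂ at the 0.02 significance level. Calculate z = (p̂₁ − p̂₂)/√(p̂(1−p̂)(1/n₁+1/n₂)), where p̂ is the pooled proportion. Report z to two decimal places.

z = -2.39

p̂₁ = 70/211 = 0.3318, p̂₂ = 170/394 = 0.4315.
Pooled p̂ = (70+170)/(211+394) = 240/605 = 0.3967.
SE = √(p̂(1−p̂)(1/n₁+1/n₂)) = √(0.3967·0.6033·0.00727741) = √(0.00174169) = 0.0417.
z = (0.3318 − 0.4315)/0.0417 = -0.0997/0.0417 = -2.39.
p-value = P(Z < -2.389) ≈ 0.0084, so at α = 0.02 we reject H₀.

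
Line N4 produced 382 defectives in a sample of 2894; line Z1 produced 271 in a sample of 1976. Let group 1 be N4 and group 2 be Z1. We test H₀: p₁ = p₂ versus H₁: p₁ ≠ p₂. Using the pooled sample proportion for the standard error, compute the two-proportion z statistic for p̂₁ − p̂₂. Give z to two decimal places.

z = -0.52

p̂₁ = 382/2894 ≈ 0.1320, p̂₂ = 271/1976 ≈ 0.1371.
Pooled p̂ = (382+271)/(2894+1976) = 653/4870 = 0.1341.
SE = √(p̂(1−p̂)(1/n₁+1/n₂)) = √(0.1341·0.8659·0.000851615) = √(9.88786e-05) = 0.0099.
z = (0.1320 − 0.1371)/0.0099 = -0.0051/0.0099 = -0.52.
Two-sided p-value ≈ 2·Φ(−0.518) = 0.6046.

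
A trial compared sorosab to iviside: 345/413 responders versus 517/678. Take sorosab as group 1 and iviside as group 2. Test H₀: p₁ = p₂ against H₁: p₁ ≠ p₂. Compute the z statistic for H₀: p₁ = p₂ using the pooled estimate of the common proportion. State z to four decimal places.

p̂₁ = 345/413 = 0.8353511, p̂₂ = 517/678 = 0.7625369.
Pooled p̂ = (345+517)/(413+678) = 862/1091 = 0.7901008.
SE = √(p̂(1−p̂)(1/n₁+1/n₂)) = √(0.7901008·0.2098992·0.00389623) = √(0.000646157) = 0.0254196.
z = (0.8353511 − 0.7625369)/0.0254196 = 0.0728142/0.0254196 = 2.8645.
Two-sided p-value ≈ 2·Φ(−2.864) = 0.0042.

z = 2.8645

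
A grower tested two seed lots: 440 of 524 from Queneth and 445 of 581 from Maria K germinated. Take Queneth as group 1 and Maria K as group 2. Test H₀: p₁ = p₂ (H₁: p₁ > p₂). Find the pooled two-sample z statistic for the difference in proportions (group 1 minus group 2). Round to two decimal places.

p̂₁ = 440/524 ≈ 0.83969, p̂₂ = 445/581 ≈ 0.76592.
Pooled p̂ = (440+445)/(524+581) = 885/1105 = 0.80090.
SE = √(0.159456 × 0.00362957) = 0.02406.
z = (0.83969 − 0.76592)/0.02406 = 0.07377/0.02406 = 3.07.
p-value = P(Z > 3.067) ≈ 0.0011.

z = 3.07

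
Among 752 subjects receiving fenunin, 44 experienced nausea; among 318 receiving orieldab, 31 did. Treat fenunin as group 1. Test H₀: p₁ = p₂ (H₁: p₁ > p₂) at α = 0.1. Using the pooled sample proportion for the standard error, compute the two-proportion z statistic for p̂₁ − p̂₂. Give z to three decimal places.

z = -2.282

p̂₁ = 44/752 ≈ 0.05851, p̂₂ = 31/318 ≈ 0.09748.
Pooled p̂ = (44+31)/(752+318) = 75/1070 = 0.07009.
SE = √(0.0651804 × 0.00447444) = 0.01708.
z = (0.05851 − 0.09748)/0.01708 = -0.03897/0.01708 = -2.282.
p-value = P(Z > -2.282) ≈ 0.9888, so at α = 0.1 we fail to reject H₀.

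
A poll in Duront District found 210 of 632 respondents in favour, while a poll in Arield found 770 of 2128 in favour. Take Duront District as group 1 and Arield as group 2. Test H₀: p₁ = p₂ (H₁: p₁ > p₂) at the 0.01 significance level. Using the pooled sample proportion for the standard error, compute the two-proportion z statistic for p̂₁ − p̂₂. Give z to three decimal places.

p̂₁ = 210/632 = 0.332278, p̂₂ = 770/2128 = 0.361842.
Pooled p̂ = (210+770)/(632+2128) = 980/2760 = 0.355072.
SE = √(p̂(1−p̂)(1/n₁+1/n₂)) = √(0.355072·0.644928·0.0020522) = √(0.000469946) = 0.021678.
z = (0.332278 − 0.361842)/0.021678 = -0.029564/0.021678 = -1.364.
p-value = P(Z > -1.364) ≈ 0.9137; since p > α = 0.01, fail to reject H₀.

z = -1.364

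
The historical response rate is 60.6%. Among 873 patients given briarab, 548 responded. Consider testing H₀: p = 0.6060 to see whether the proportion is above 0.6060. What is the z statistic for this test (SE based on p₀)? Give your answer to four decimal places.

z = 1.3134

p̂ = 548/873 = 0.627721.
SE = √(p₀(1−p₀)/n) = √(0.23876/873) = 0.016538.
z = (0.627721 − 0.606)/0.016538 = 0.021721/0.016538 = 1.3134.
p-value = P(Z > 1.313) ≈ 0.0945.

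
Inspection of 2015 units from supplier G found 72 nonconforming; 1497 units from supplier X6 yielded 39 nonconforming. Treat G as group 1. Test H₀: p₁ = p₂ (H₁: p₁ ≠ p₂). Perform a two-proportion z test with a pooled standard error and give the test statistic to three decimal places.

z = 1.622

p̂₁ = 72/2015 ≈ 0.0357320, p̂₂ = 39/1497 ≈ 0.0260521.
Pooled p̂ = (72+39)/(2015+1497) = 111/3512 = 0.0316059.
SE = √(0.030607 × 0.00116428) = 0.0059695.
z = (0.0357320 − 0.0260521)/0.0059695 = 0.0096799/0.0059695 = 1.622.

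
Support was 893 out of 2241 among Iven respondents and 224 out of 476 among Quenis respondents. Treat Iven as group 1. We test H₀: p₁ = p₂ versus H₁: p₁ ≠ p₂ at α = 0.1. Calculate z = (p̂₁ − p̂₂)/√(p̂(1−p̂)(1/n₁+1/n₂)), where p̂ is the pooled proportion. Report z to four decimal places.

p̂₁ = 893/2241 = 0.398483, p̂₂ = 224/476 = 0.470588.
Pooled p̂ = (893+224)/(2241+476) = 1117/2717 = 0.411115.
SE = √(0.242099 × 0.00254707) = 0.024832.
z = (0.398483 − 0.470588)/0.024832 = -0.072105/0.024832 = -2.9037.
p-value = 2·P(Z > 2.904) ≈ 0.0037. With α = 0.1, reject H₀.

z = -2.9037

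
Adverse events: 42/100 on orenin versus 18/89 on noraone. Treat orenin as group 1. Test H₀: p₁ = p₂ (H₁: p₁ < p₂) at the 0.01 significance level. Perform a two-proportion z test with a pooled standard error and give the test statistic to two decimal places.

p̂₁ = 42/100 ≈ 0.4200, p̂₂ = 18/89 ≈ 0.2022.
Pooled p̂ = (42+18)/(100+89) = 60/189 = 0.3175.
SE = √(0.216679 × 0.021236) = 0.0678.
z = (0.4200 − 0.2022)/0.0678 = 0.2178/0.0678 = 3.21.
p-value = P(Z < 3.210) ≈ 0.9993, so at α = 0.01 we fail to reject H₀.

z = 3.21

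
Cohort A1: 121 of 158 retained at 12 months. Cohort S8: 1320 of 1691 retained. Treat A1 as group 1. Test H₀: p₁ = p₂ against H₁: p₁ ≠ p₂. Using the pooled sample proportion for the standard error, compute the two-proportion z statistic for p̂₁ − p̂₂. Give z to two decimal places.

z = -0.43

p̂₁ = 121/158 = 0.7658, p̂₂ = 1320/1691 = 0.7806.
Pooled p̂ = (121+1320)/(158+1691) = 1441/1849 = 0.7793.
SE = √(0.171969 × 0.00692048) = 0.0345.
z = (0.7658 − 0.7806)/0.0345 = -0.0148/0.0345 = -0.43.
p-value = 2·P(Z > 0.428) ≈ 0.6683.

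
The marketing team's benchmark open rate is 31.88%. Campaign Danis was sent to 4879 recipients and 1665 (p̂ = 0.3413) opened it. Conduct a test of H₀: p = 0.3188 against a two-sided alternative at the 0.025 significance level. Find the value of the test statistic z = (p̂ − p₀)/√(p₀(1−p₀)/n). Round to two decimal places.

z = 3.37

p̂ = 1665/4879 ≈ 0.34126.
SE = √(p₀(1−p₀)/n) = √(0.21717/4879) = 0.00667.
z = (0.34126 − 0.3188)/0.00667 = 0.02246/0.00667 = 3.37.
p-value = 2·P(Z > 3.366) ≈ 0.0008. With α = 0.025, reject H₀.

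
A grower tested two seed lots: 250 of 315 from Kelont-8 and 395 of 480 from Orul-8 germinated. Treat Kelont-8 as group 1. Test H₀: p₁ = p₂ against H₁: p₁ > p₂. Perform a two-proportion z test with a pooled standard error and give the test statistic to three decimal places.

z = -1.032

p̂₁ = 250/315 ≈ 0.79365, p̂₂ = 395/480 ≈ 0.82292.
Pooled p̂ = (250+395)/(315+480) = 645/795 = 0.81132.
SE = √(p̂(1−p̂)(1/n₁+1/n₂)) = √(0.81132·0.18868·0.00525794) = √(0.000804882) = 0.02837.
z = (0.79365 − 0.82292)/0.02837 = -0.02927/0.02837 = -1.032.
p-value = P(Z > -1.032) ≈ 0.8489.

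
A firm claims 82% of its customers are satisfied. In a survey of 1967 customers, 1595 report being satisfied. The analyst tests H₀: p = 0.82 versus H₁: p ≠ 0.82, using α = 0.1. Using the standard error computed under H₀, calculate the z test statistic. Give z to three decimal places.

p̂ = 1595/1967 = 0.81088.
SE = √(p₀(1−p₀)/n) = √(0.1476/1967) = 0.00866.
z = (0.81088 − 0.82)/0.00866 = -0.00912/0.00866 = -1.053.
Two-sided p-value ≈ 2·Φ(−1.053) = 0.2924; since p > α = 0.1, fail to reject H₀.

z = -1.053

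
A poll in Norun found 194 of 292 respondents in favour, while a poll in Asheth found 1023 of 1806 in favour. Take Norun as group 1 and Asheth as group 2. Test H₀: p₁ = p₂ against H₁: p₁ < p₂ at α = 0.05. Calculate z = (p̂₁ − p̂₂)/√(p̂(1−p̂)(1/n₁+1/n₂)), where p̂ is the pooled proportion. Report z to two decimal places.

z = 3.15

p̂₁ = 194/292 ≈ 0.6644, p̂₂ = 1023/1806 ≈ 0.5664.
Pooled p̂ = (194+1023)/(292+1806) = 1217/2098 = 0.5801.
SE = √(p̂(1−p̂)(1/n₁+1/n₂)) = √(0.5801·0.4199·0.00397837) = √(0.000969082) = 0.0311.
z = (0.6644 − 0.5664)/0.0311 = 0.0980/0.0311 = 3.15.
p-value = P(Z < 3.146) ≈ 0.9992; since p > α = 0.05, fail to reject H₀.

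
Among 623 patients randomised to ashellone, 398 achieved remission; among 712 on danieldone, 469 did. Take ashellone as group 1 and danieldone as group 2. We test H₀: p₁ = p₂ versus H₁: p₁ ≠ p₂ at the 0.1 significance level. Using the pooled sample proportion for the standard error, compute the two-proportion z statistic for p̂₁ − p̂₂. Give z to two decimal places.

p̂₁ = 398/623 = 0.6388, p̂₂ = 469/712 = 0.6587.
Pooled p̂ = (398+469)/(623+712) = 867/1335 = 0.6494.
SE = √(0.227668 × 0.00300963) = 0.0262.
z = (0.6388 − 0.6587)/0.0262 = -0.0199/0.0262 = -0.76.
Two-sided p-value ≈ 2·Φ(−0.759) = 0.4479, so at α = 0.1 we fail to reject H₀.

z = -0.76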